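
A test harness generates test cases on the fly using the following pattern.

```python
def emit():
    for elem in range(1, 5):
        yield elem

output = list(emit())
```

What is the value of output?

Step 1: The generator yields each value from range(1, 5).
Step 2: list() consumes all yields: [1, 2, 3, 4].
Therefore output = [1, 2, 3, 4].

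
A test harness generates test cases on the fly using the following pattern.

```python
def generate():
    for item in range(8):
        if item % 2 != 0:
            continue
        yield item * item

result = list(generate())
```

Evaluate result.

Step 1: Only yield item**2 when item is divisible by 2:
  item=0: 0 % 2 == 0, yield 0**2 = 0
  item=2: 2 % 2 == 0, yield 2**2 = 4
  item=4: 4 % 2 == 0, yield 4**2 = 16
  item=6: 6 % 2 == 0, yield 6**2 = 36
Therefore result = [0, 4, 16, 36].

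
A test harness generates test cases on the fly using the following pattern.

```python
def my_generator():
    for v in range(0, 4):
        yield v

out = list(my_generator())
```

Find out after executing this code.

Step 1: The generator yields each value from range(0, 4).
Step 2: list() consumes all yields: [0, 1, 2, 3].
Therefore out = [0, 1, 2, 3].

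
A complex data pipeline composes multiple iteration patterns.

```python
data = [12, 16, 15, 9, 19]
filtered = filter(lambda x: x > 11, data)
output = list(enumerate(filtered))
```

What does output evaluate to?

Step 1: Filter [12, 16, 15, 9, 19] for > 11: [12, 16, 15, 19].
Step 2: enumerate re-indexes from 0: [(0, 12), (1, 16), (2, 15), (3, 19)].
Therefore output = [(0, 12), (1, 16), (2, 15), (3, 19)].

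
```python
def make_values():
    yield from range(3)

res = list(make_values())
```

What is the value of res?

Step 1: yield from delegates to the iterable, yielding each element.
Step 2: Collected values: [0, 1, 2].
Therefore res = [0, 1, 2].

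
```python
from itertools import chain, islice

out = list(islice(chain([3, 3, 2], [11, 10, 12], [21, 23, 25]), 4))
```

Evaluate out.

Step 1: chain([3, 3, 2], [11, 10, 12], [21, 23, 25]) = [3, 3, 2, 11, 10, 12, 21, 23, 25].
Step 2: islice takes first 4 elements: [3, 3, 2, 11].
Therefore out = [3, 3, 2, 11].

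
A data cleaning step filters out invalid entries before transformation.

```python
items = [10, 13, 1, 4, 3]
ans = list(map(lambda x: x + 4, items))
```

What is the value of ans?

Step 1: Apply lambda x: x + 4 to each element:
  10 -> 14
  13 -> 17
  1 -> 5
  4 -> 8
  3 -> 7
Therefore ans = [14, 17, 5, 8, 7].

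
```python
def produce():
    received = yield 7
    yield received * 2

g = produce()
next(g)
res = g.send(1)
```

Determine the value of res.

Step 1: next(g) advances to first yield, producing 7.
Step 2: send(1) resumes, received = 1.
Step 3: yield received * 2 = 1 * 2 = 2.
Therefore res = 2.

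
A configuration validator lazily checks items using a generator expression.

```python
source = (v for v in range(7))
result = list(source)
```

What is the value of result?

Step 1: Generator expression iterates range(7): [0, 1, 2, 3, 4, 5, 6].
Step 2: list() collects all values.
Therefore result = [0, 1, 2, 3, 4, 5, 6].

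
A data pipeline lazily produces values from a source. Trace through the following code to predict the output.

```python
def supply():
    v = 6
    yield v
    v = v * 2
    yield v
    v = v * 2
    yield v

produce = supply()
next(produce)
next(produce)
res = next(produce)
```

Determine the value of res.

Step 1: Trace through generator execution:
  Yield 1: v starts at 6, yield 6
  Yield 2: v = 6 * 2 = 12, yield 12
  Yield 3: v = 12 * 2 = 24, yield 24
Step 2: First next() gets 6, second next() gets the second value, third next() yields 24.
Therefore res = 24.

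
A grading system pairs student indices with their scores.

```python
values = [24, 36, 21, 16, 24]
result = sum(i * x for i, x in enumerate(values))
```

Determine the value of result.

Step 1: Compute i * x for each (i, x) in enumerate([24, 36, 21, 16, 24]):
  i=0, x=24: 0*24 = 0
  i=1, x=36: 1*36 = 36
  i=2, x=21: 2*21 = 42
  i=3, x=16: 3*16 = 48
  i=4, x=24: 4*24 = 96
Step 2: sum = 0 + 36 + 42 + 48 + 96 = 222.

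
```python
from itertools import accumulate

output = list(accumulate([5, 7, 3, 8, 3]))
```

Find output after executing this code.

Step 1: accumulate computes running sums:
  + 5 = 5
  + 7 = 12
  + 3 = 15
  + 8 = 23
  + 3 = 26
Therefore output = [5, 12, 15, 23, 26].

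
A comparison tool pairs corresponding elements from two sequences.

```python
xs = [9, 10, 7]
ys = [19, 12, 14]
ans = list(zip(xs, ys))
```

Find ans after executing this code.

Step 1: zip pairs elements at same index:
  Index 0: (9, 19)
  Index 1: (10, 12)
  Index 2: (7, 14)
Therefore ans = [(9, 19), (10, 12), (7, 14)].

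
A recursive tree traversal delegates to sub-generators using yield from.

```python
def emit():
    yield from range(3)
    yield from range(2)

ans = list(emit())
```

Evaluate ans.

Step 1: Trace yields in order:
  yield 0
  yield 1
  yield 2
  yield 0
  yield 1
Therefore ans = [0, 1, 2, 0, 1].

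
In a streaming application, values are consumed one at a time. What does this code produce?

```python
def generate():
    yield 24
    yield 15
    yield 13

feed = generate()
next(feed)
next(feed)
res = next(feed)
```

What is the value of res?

Step 1: generate() creates a generator.
Step 2: next(feed) yields 24 (consumed and discarded).
Step 3: next(feed) yields 15 (consumed and discarded).
Step 4: next(feed) yields 13, assigned to res.
Therefore res = 13.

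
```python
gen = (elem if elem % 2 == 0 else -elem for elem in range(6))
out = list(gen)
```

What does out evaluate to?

Step 1: For each elem in range(6), yield elem if even, else -elem:
  elem=0: even, yield 0
  elem=1: odd, yield -1
  elem=2: even, yield 2
  elem=3: odd, yield -3
  elem=4: even, yield 4
  elem=5: odd, yield -5
Therefore out = [0, -1, 2, -3, 4, -5].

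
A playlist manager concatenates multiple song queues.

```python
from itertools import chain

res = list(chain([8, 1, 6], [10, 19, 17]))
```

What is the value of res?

Step 1: chain() concatenates iterables: [8, 1, 6] + [10, 19, 17].
Therefore res = [8, 1, 6, 10, 19, 17].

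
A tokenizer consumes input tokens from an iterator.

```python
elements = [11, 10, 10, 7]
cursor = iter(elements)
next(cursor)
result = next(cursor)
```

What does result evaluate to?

Step 1: Create iterator over [11, 10, 10, 7].
Step 2: next() consumes 11.
Step 3: next() returns 10.
Therefore result = 10.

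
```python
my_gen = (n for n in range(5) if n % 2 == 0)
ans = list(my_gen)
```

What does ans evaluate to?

Step 1: Filter range(5) keeping only even values:
  n=0: even, included
  n=1: odd, excluded
  n=2: even, included
  n=3: odd, excluded
  n=4: even, included
Therefore ans = [0, 2, 4].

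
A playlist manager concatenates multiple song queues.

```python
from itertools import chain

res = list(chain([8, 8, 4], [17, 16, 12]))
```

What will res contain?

Step 1: chain() concatenates iterables: [8, 8, 4] + [17, 16, 12].
Therefore res = [8, 8, 4, 17, 16, 12].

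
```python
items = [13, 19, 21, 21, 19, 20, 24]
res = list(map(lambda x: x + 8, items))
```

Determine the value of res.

Step 1: Apply lambda x: x + 8 to each element:
  13 -> 21
  19 -> 27
  21 -> 29
  21 -> 29
  19 -> 27
  20 -> 28
  24 -> 32
Therefore res = [21, 27, 29, 29, 27, 28, 32].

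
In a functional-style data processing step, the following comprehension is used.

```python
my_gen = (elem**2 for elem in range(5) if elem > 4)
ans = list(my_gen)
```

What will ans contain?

Step 1: For range(5), keep elem > 4, then square:
  elem=0: 0 <= 4, excluded
  elem=1: 1 <= 4, excluded
  elem=2: 2 <= 4, excluded
  elem=3: 3 <= 4, excluded
  elem=4: 4 <= 4, excluded
Therefore ans = [].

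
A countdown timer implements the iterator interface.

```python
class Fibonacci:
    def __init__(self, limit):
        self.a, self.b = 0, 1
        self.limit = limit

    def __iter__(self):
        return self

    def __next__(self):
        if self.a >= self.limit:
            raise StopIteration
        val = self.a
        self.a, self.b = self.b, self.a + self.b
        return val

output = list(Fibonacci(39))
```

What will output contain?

Step 1: Fibonacci-like sequence (a=0, b=1) until >= 39:
  Yield 0, then a,b = 1,1
  Yield 1, then a,b = 1,2
  Yield 1, then a,b = 2,3
  Yield 2, then a,b = 3,5
  Yield 3, then a,b = 5,8
  Yield 5, then a,b = 8,13
  Yield 8, then a,b = 13,21
  Yield 13, then a,b = 21,34
  Yield 21, then a,b = 34,55
  Yield 34, then a,b = 55,89
Step 2: 55 >= 39, stop.
Therefore output = [0, 1, 1, 2, 3, 5, 8, 13, 21, 34].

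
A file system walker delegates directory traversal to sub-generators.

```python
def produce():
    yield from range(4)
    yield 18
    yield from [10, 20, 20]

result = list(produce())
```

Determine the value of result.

Step 1: Trace yields in order:
  yield 0
  yield 1
  yield 2
  yield 3
  yield 18
  yield 10
  yield 20
  yield 20
Therefore result = [0, 1, 2, 3, 18, 10, 20, 20].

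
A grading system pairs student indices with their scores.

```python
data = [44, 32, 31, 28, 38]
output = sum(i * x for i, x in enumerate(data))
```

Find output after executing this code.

Step 1: Compute i * x for each (i, x) in enumerate([44, 32, 31, 28, 38]):
  i=0, x=44: 0*44 = 0
  i=1, x=32: 1*32 = 32
  i=2, x=31: 2*31 = 62
  i=3, x=28: 3*28 = 84
  i=4, x=38: 4*38 = 152
Step 2: sum = 0 + 32 + 62 + 84 + 152 = 330.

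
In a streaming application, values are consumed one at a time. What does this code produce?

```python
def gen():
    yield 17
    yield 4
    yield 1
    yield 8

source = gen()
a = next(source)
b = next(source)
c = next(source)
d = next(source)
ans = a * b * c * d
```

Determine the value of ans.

Step 1: Create generator and consume all values:
  a = next(source) = 17
  b = next(source) = 4
  c = next(source) = 1
  d = next(source) = 8
Step 2: ans = 17 * 4 * 1 * 8 = 544.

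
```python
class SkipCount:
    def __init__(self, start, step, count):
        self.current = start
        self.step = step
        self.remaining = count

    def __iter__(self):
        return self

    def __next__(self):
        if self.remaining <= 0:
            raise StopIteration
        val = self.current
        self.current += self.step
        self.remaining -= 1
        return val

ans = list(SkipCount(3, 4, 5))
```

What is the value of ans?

Step 1: SkipCount starts at 3, increments by 4, for 5 steps:
  Yield 3, then current += 4
  Yield 7, then current += 4
  Yield 11, then current += 4
  Yield 15, then current += 4
  Yield 19, then current += 4
Therefore ans = [3, 7, 11, 15, 19].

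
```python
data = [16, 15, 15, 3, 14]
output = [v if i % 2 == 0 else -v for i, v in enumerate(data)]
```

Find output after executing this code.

Step 1: For each (i, v), keep v if i is even, negate if odd:
  i=0 (even): keep 16
  i=1 (odd): negate to -15
  i=2 (even): keep 15
  i=3 (odd): negate to -3
  i=4 (even): keep 14
Therefore output = [16, -15, 15, -3, 14].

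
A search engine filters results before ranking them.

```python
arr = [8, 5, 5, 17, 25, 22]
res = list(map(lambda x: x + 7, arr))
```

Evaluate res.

Step 1: Apply lambda x: x + 7 to each element:
  8 -> 15
  5 -> 12
  5 -> 12
  17 -> 24
  25 -> 32
  22 -> 29
Therefore res = [15, 12, 12, 24, 32, 29].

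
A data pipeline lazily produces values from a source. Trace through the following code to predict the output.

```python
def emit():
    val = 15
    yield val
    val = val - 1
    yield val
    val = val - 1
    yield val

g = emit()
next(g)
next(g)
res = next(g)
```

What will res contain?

Step 1: Trace through generator execution:
  Yield 1: val starts at 15, yield 15
  Yield 2: val = 15 - 1 = 14, yield 14
  Yield 3: val = 14 - 1 = 13, yield 13
Step 2: First next() gets 15, second next() gets the second value, third next() yields 13.
Therefore res = 13.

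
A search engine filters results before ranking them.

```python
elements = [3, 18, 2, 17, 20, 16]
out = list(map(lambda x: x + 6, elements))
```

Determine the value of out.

Step 1: Apply lambda x: x + 6 to each element:
  3 -> 9
  18 -> 24
  2 -> 8
  17 -> 23
  20 -> 26
  16 -> 22
Therefore out = [9, 24, 8, 23, 26, 22].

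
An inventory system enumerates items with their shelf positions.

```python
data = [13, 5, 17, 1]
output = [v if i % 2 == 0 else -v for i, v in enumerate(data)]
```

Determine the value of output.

Step 1: For each (i, v), keep v if i is even, negate if odd:
  i=0 (even): keep 13
  i=1 (odd): negate to -5
  i=2 (even): keep 17
  i=3 (odd): negate to -1
Therefore output = [13, -5, 17, -1].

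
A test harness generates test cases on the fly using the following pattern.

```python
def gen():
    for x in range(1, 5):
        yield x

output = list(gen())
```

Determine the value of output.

Step 1: The generator yields each value from range(1, 5).
Step 2: list() consumes all yields: [1, 2, 3, 4].
Therefore output = [1, 2, 3, 4].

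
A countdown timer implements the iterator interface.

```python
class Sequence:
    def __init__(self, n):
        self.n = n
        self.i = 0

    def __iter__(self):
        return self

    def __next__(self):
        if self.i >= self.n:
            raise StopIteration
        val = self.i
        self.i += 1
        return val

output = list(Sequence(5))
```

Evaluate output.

Step 1: Sequence(5) creates an iterator counting 0 to 4.
Step 2: list() consumes all values: [0, 1, 2, 3, 4].
Therefore output = [0, 1, 2, 3, 4].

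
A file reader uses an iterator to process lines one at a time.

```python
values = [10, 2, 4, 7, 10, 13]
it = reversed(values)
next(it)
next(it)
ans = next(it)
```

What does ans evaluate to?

Step 1: reversed([10, 2, 4, 7, 10, 13]) gives iterator: [13, 10, 7, 4, 2, 10].
Step 2: First next() = 13, second next() = 10.
Step 3: Third next() = 7.
Therefore ans = 7.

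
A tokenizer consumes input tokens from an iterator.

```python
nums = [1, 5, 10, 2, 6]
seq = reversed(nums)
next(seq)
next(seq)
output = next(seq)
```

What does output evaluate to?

Step 1: reversed([1, 5, 10, 2, 6]) gives iterator: [6, 2, 10, 5, 1].
Step 2: First next() = 6, second next() = 2.
Step 3: Third next() = 10.
Therefore output = 10.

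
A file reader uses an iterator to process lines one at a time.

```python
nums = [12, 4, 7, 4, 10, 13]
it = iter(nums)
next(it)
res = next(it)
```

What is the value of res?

Step 1: Create iterator over [12, 4, 7, 4, 10, 13].
Step 2: next() consumes 12.
Step 3: next() returns 4.
Therefore res = 4.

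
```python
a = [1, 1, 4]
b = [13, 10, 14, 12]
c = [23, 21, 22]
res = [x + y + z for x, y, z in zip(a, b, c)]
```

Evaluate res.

Step 1: zip three lists (truncates to shortest, len=3):
  1 + 13 + 23 = 37
  1 + 10 + 21 = 32
  4 + 14 + 22 = 40
Therefore res = [37, 32, 40].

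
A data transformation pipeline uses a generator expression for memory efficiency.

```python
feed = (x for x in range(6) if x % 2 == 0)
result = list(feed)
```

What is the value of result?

Step 1: Filter range(6) keeping only even values:
  x=0: even, included
  x=1: odd, excluded
  x=2: even, included
  x=3: odd, excluded
  x=4: even, included
  x=5: odd, excluded
Therefore result = [0, 2, 4].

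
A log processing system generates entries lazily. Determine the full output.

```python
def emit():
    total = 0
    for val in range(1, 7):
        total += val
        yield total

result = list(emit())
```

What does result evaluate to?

Step 1: Generator accumulates running sum:
  val=1: total = 1, yield 1
  val=2: total = 3, yield 3
  val=3: total = 6, yield 6
  val=4: total = 10, yield 10
  val=5: total = 15, yield 15
  val=6: total = 21, yield 21
Therefore result = [1, 3, 6, 10, 15, 21].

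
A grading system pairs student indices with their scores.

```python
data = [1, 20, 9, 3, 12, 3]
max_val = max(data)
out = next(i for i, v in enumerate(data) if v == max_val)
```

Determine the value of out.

Step 1: max([1, 20, 9, 3, 12, 3]) = 20.
Step 2: Find first index where value == 20:
  Index 0: 1 != 20
  Index 1: 20 == 20, found!
Therefore out = 1.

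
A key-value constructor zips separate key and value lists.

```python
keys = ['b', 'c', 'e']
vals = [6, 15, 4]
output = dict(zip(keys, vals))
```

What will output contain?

Step 1: zip pairs keys with values:
  'b' -> 6
  'c' -> 15
  'e' -> 4
Therefore output = {'b': 6, 'c': 15, 'e': 4}.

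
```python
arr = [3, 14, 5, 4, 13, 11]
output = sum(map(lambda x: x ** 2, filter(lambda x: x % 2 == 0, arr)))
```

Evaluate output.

Step 1: Filter even numbers from [3, 14, 5, 4, 13, 11]: [14, 4]
Step 2: Square each: [196, 16]
Step 3: Sum = 212.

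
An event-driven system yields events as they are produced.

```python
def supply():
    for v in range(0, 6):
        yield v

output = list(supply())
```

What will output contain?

Step 1: The generator yields each value from range(0, 6).
Step 2: list() consumes all yields: [0, 1, 2, 3, 4, 5].
Therefore output = [0, 1, 2, 3, 4, 5].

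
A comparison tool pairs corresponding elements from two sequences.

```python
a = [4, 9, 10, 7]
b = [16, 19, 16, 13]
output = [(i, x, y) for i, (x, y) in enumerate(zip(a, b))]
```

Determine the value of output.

Step 1: enumerate(zip(a, b)) gives index with paired elements:
  i=0: (4, 16)
  i=1: (9, 19)
  i=2: (10, 16)
  i=3: (7, 13)
Therefore output = [(0, 4, 16), (1, 9, 19), (2, 10, 16), (3, 7, 13)].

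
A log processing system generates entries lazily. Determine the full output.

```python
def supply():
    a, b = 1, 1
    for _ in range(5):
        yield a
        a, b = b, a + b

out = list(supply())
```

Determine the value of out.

Step 1: Fibonacci-like sequence starting with a=1, b=1:
  Iteration 1: yield a=1, then a,b = 1,2
  Iteration 2: yield a=1, then a,b = 2,3
  Iteration 3: yield a=2, then a,b = 3,5
  Iteration 4: yield a=3, then a,b = 5,8
  Iteration 5: yield a=5, then a,b = 8,13
Therefore out = [1, 1, 2, 3, 5].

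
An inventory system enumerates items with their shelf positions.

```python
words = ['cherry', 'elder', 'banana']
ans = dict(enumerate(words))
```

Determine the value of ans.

Step 1: enumerate pairs indices with words:
  0 -> 'cherry'
  1 -> 'elder'
  2 -> 'banana'
Therefore ans = {0: 'cherry', 1: 'elder', 2: 'banana'}.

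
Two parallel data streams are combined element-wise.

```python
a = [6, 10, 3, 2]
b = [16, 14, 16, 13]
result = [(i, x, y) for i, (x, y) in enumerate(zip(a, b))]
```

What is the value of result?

Step 1: enumerate(zip(a, b)) gives index with paired elements:
  i=0: (6, 16)
  i=1: (10, 14)
  i=2: (3, 16)
  i=3: (2, 13)
Therefore result = [(0, 6, 16), (1, 10, 14), (2, 3, 16), (3, 2, 13)].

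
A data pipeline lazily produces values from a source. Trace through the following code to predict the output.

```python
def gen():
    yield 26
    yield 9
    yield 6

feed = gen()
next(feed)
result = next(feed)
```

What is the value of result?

Step 1: gen() creates a generator.
Step 2: next(feed) yields 26 (consumed and discarded).
Step 3: next(feed) yields 9, assigned to result.
Therefore result = 9.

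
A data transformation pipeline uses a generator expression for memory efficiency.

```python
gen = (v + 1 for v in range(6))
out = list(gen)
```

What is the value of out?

Step 1: For each v in range(6), compute v+1:
  v=0: 0+1 = 1
  v=1: 1+1 = 2
  v=2: 2+1 = 3
  v=3: 3+1 = 4
  v=4: 4+1 = 5
  v=5: 5+1 = 6
Therefore out = [1, 2, 3, 4, 5, 6].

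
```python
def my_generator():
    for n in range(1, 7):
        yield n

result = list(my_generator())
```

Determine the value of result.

Step 1: The generator yields each value from range(1, 7).
Step 2: list() consumes all yields: [1, 2, 3, 4, 5, 6].
Therefore result = [1, 2, 3, 4, 5, 6].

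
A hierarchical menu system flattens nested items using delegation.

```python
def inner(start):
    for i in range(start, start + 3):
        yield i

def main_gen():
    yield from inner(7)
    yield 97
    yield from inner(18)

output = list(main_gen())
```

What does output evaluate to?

Step 1: main_gen() delegates to inner(7):
  yield 7
  yield 8
  yield 9
Step 2: yield 97
Step 3: Delegates to inner(18):
  yield 18
  yield 19
  yield 20
Therefore output = [7, 8, 9, 97, 18, 19, 20].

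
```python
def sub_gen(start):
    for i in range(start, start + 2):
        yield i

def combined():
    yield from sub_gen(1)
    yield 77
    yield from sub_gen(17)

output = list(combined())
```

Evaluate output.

Step 1: combined() delegates to sub_gen(1):
  yield 1
  yield 2
Step 2: yield 77
Step 3: Delegates to sub_gen(17):
  yield 17
  yield 18
Therefore output = [1, 2, 77, 17, 18].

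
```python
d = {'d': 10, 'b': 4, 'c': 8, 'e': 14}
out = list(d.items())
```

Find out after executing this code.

Step 1: d.items() returns (key, value) pairs in insertion order.
Therefore out = [('d', 10), ('b', 4), ('c', 8), ('e', 14)].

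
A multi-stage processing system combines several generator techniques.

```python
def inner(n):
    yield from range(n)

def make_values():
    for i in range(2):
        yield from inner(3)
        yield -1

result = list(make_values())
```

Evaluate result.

Step 1: For each i in range(2):
  i=0: yield from inner(3) -> [0, 1, 2], then yield -1
  i=1: yield from inner(3) -> [0, 1, 2], then yield -1
Therefore result = [0, 1, 2, -1, 0, 1, 2, -1].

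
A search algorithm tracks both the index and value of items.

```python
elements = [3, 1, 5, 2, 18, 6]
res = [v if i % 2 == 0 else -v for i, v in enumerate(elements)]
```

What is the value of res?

Step 1: For each (i, v), keep v if i is even, negate if odd:
  i=0 (even): keep 3
  i=1 (odd): negate to -1
  i=2 (even): keep 5
  i=3 (odd): negate to -2
  i=4 (even): keep 18
  i=5 (odd): negate to -6
Therefore res = [3, -1, 5, -2, 18, -6].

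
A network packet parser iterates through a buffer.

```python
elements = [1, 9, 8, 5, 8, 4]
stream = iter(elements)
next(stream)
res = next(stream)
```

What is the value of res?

Step 1: Create iterator over [1, 9, 8, 5, 8, 4].
Step 2: next() consumes 1.
Step 3: next() returns 9.
Therefore res = 9.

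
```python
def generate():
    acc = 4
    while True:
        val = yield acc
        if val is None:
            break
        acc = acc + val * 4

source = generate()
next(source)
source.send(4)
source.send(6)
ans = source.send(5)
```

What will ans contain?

Step 1: next() -> yield acc=4.
Step 2: send(4) -> val=4, acc = 4 + 4*4 = 20, yield 20.
Step 3: send(6) -> val=6, acc = 20 + 6*4 = 44, yield 44.
Step 4: send(5) -> val=5, acc = 44 + 5*4 = 64, yield 64.
Therefore ans = 64.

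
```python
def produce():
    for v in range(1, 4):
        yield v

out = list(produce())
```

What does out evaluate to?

Step 1: The generator yields each value from range(1, 4).
Step 2: list() consumes all yields: [1, 2, 3].
Therefore out = [1, 2, 3].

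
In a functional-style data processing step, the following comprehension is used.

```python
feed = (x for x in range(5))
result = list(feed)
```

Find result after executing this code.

Step 1: Generator expression iterates range(5): [0, 1, 2, 3, 4].
Step 2: list() collects all values.
Therefore result = [0, 1, 2, 3, 4].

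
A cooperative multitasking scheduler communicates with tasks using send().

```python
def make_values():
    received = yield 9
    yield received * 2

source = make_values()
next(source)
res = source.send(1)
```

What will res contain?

Step 1: next(source) advances to first yield, producing 9.
Step 2: send(1) resumes, received = 1.
Step 3: yield received * 2 = 1 * 2 = 2.
Therefore res = 2.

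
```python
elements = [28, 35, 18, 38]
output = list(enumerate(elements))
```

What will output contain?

Step 1: enumerate pairs each element with its index:
  (0, 28)
  (1, 35)
  (2, 18)
  (3, 38)
Therefore output = [(0, 28), (1, 35), (2, 18), (3, 38)].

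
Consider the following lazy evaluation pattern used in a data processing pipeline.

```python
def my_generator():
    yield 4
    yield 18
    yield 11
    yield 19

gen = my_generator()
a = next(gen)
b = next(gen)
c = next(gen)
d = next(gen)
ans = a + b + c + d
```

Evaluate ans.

Step 1: Create generator and consume all values:
  a = next(gen) = 4
  b = next(gen) = 18
  c = next(gen) = 11
  d = next(gen) = 19
Step 2: ans = 4 + 18 + 11 + 19 = 52.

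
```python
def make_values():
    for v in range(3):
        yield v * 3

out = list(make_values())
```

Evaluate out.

Step 1: For each v in range(3), yield v * 3:
  v=0: yield 0 * 3 = 0
  v=1: yield 1 * 3 = 3
  v=2: yield 2 * 3 = 6
Therefore out = [0, 3, 6].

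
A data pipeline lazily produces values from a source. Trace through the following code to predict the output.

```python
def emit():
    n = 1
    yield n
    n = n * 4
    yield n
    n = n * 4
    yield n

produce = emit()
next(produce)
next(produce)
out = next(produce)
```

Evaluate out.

Step 1: Trace through generator execution:
  Yield 1: n starts at 1, yield 1
  Yield 2: n = 1 * 4 = 4, yield 4
  Yield 3: n = 4 * 4 = 16, yield 16
Step 2: First next() gets 1, second next() gets the second value, third next() yields 16.
Therefore out = 16.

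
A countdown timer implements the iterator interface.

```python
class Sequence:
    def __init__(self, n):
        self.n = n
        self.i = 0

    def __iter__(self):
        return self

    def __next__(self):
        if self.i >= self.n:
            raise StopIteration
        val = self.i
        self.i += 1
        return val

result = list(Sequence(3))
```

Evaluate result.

Step 1: Sequence(3) creates an iterator counting 0 to 2.
Step 2: list() consumes all values: [0, 1, 2].
Therefore result = [0, 1, 2].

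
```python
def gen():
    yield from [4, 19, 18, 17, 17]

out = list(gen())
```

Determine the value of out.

Step 1: yield from delegates to the iterable, yielding each element.
Step 2: Collected values: [4, 19, 18, 17, 17].
Therefore out = [4, 19, 18, 17, 17].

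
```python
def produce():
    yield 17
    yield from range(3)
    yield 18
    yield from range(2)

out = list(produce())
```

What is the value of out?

Step 1: Trace yields in order:
  yield 17
  yield 0
  yield 1
  yield 2
  yield 18
  yield 0
  yield 1
Therefore out = [17, 0, 1, 2, 18, 0, 1].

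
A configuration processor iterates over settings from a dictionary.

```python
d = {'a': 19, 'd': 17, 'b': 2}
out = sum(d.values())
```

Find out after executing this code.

Step 1: d.values() = [19, 17, 2].
Step 2: sum = 38.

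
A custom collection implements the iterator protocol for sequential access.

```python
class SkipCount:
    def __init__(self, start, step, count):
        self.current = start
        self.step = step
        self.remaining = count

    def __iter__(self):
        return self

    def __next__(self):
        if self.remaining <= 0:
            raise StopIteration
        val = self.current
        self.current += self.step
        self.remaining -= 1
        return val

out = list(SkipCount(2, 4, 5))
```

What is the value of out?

Step 1: SkipCount starts at 2, increments by 4, for 5 steps:
  Yield 2, then current += 4
  Yield 6, then current += 4
  Yield 10, then current += 4
  Yield 14, then current += 4
  Yield 18, then current += 4
Therefore out = [2, 6, 10, 14, 18].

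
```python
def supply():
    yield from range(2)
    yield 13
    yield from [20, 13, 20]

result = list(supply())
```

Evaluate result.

Step 1: Trace yields in order:
  yield 0
  yield 1
  yield 13
  yield 20
  yield 13
  yield 20
Therefore result = [0, 1, 13, 20, 13, 20].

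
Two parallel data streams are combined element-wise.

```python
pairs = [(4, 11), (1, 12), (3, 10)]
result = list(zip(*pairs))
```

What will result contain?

Step 1: zip(*pairs) transposes: unzips [(4, 11), (1, 12), (3, 10)] into separate sequences.
Step 2: First elements: (4, 1, 3), second elements: (11, 12, 10).
Therefore result = [(4, 1, 3), (11, 12, 10)].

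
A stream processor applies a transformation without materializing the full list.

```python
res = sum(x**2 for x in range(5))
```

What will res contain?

Step 1: Compute x**2 for each x in range(5):
  x=0: 0**2 = 0
  x=1: 1**2 = 1
  x=2: 2**2 = 4
  x=3: 3**2 = 9
  x=4: 4**2 = 16
Step 2: sum = 0 + 1 + 4 + 9 + 16 = 30.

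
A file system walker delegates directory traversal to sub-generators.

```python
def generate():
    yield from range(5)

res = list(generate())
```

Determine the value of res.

Step 1: yield from delegates to the iterable, yielding each element.
Step 2: Collected values: [0, 1, 2, 3, 4].
Therefore res = [0, 1, 2, 3, 4].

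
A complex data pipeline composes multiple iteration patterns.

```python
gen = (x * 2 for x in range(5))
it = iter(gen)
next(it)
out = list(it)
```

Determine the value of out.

Step 1: Generator produces [0, 2, 4, 6, 8].
Step 2: next(it) consumes first element (0).
Step 3: list(it) collects remaining: [2, 4, 6, 8].
Therefore out = [2, 4, 6, 8].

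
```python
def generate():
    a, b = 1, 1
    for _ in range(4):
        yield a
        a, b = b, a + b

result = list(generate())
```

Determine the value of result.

Step 1: Fibonacci-like sequence starting with a=1, b=1:
  Iteration 1: yield a=1, then a,b = 1,2
  Iteration 2: yield a=1, then a,b = 2,3
  Iteration 3: yield a=2, then a,b = 3,5
  Iteration 4: yield a=3, then a,b = 5,8
Therefore result = [1, 1, 2, 3].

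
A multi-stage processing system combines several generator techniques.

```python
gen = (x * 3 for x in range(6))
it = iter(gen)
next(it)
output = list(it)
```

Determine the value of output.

Step 1: Generator produces [0, 3, 6, 9, 12, 15].
Step 2: next(it) consumes first element (0).
Step 3: list(it) collects remaining: [3, 6, 9, 12, 15].
Therefore output = [3, 6, 9, 12, 15].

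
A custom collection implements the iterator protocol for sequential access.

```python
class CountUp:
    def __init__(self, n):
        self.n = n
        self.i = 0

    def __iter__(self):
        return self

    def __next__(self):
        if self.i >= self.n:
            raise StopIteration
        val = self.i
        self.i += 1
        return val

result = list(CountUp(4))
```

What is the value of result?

Step 1: CountUp(4) creates an iterator counting 0 to 3.
Step 2: list() consumes all values: [0, 1, 2, 3].
Therefore result = [0, 1, 2, 3].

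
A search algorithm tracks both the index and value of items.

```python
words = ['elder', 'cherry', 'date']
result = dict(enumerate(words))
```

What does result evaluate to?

Step 1: enumerate pairs indices with words:
  0 -> 'elder'
  1 -> 'cherry'
  2 -> 'date'
Therefore result = {0: 'elder', 1: 'cherry', 2: 'date'}.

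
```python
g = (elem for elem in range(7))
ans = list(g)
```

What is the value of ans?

Step 1: Generator expression iterates range(7): [0, 1, 2, 3, 4, 5, 6].
Step 2: list() collects all values.
Therefore ans = [0, 1, 2, 3, 4, 5, 6].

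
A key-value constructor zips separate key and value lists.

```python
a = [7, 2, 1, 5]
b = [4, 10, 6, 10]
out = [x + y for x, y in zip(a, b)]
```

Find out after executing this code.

Step 1: Add corresponding elements:
  7 + 4 = 11
  2 + 10 = 12
  1 + 6 = 7
  5 + 10 = 15
Therefore out = [11, 12, 7, 15].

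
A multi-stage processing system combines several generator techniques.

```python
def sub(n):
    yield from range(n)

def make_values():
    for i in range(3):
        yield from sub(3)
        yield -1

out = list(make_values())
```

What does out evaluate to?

Step 1: For each i in range(3):
  i=0: yield from sub(3) -> [0, 1, 2], then yield -1
  i=1: yield from sub(3) -> [0, 1, 2], then yield -1
  i=2: yield from sub(3) -> [0, 1, 2], then yield -1
Therefore out = [0, 1, 2, -1, 0, 1, 2, -1, 0, 1, 2, -1].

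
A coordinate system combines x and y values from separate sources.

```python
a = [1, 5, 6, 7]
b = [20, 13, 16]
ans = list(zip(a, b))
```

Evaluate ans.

Step 1: zip stops at shortest (len(a)=4, len(b)=3):
  Index 0: (1, 20)
  Index 1: (5, 13)
  Index 2: (6, 16)
Step 2: Last element of a (7) has no pair, dropped.
Therefore ans = [(1, 20), (5, 13), (6, 16)].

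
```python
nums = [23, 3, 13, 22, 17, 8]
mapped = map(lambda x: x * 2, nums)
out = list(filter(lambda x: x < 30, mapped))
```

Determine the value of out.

Step 1: Map x * 2:
  23 -> 46
  3 -> 6
  13 -> 26
  22 -> 44
  17 -> 34
  8 -> 16
Step 2: Filter for < 30:
  46: removed
  6: kept
  26: kept
  44: removed
  34: removed
  16: kept
Therefore out = [6, 26, 16].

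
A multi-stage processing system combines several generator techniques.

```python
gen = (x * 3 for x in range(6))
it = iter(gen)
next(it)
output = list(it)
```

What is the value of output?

Step 1: Generator produces [0, 3, 6, 9, 12, 15].
Step 2: next(it) consumes first element (0).
Step 3: list(it) collects remaining: [3, 6, 9, 12, 15].
Therefore output = [3, 6, 9, 12, 15].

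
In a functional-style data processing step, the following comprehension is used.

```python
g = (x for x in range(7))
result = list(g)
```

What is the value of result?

Step 1: Generator expression iterates range(7): [0, 1, 2, 3, 4, 5, 6].
Step 2: list() collects all values.
Therefore result = [0, 1, 2, 3, 4, 5, 6].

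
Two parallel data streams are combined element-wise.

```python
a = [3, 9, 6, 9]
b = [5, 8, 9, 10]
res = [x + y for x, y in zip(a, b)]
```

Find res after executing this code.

Step 1: Add corresponding elements:
  3 + 5 = 8
  9 + 8 = 17
  6 + 9 = 15
  9 + 10 = 19
Therefore res = [8, 17, 15, 19].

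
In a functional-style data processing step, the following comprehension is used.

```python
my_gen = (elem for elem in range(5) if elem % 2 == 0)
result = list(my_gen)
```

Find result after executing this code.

Step 1: Filter range(5) keeping only even values:
  elem=0: even, included
  elem=1: odd, excluded
  elem=2: even, included
  elem=3: odd, excluded
  elem=4: even, included
Therefore result = [0, 2, 4].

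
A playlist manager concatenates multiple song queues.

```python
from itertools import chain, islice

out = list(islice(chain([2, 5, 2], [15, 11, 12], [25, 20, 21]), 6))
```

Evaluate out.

Step 1: chain([2, 5, 2], [15, 11, 12], [25, 20, 21]) = [2, 5, 2, 15, 11, 12, 25, 20, 21].
Step 2: islice takes first 6 elements: [2, 5, 2, 15, 11, 12].
Therefore out = [2, 5, 2, 15, 11, 12].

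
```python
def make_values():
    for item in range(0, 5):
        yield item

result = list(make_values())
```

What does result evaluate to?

Step 1: The generator yields each value from range(0, 5).
Step 2: list() consumes all yields: [0, 1, 2, 3, 4].
Therefore result = [0, 1, 2, 3, 4].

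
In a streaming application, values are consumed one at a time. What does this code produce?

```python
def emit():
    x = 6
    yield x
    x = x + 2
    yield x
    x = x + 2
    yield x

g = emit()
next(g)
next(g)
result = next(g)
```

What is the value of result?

Step 1: Trace through generator execution:
  Yield 1: x starts at 6, yield 6
  Yield 2: x = 6 + 2 = 8, yield 8
  Yield 3: x = 8 + 2 = 10, yield 10
Step 2: First next() gets 6, second next() gets the second value, third next() yields 10.
Therefore result = 10.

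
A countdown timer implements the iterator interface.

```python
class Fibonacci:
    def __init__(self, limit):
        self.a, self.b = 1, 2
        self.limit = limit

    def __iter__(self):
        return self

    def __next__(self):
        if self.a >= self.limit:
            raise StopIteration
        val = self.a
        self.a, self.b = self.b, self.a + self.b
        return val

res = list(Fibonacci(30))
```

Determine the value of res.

Step 1: Fibonacci-like sequence (a=1, b=2) until >= 30:
  Yield 1, then a,b = 2,3
  Yield 2, then a,b = 3,5
  Yield 3, then a,b = 5,8
  Yield 5, then a,b = 8,13
  Yield 8, then a,b = 13,21
  Yield 13, then a,b = 21,34
  Yield 21, then a,b = 34,55
Step 2: 34 >= 30, stop.
Therefore res = [1, 2, 3, 5, 8, 13, 21].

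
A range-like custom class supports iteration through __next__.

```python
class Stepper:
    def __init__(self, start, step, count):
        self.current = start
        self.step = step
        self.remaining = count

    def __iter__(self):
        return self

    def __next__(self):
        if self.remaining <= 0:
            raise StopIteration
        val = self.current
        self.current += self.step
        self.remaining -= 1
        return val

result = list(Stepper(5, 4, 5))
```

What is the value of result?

Step 1: Stepper starts at 5, increments by 4, for 5 steps:
  Yield 5, then current += 4
  Yield 9, then current += 4
  Yield 13, then current += 4
  Yield 17, then current += 4
  Yield 21, then current += 4
Therefore result = [5, 9, 13, 17, 21].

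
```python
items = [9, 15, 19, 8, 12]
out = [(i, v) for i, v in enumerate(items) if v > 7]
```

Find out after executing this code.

Step 1: Filter enumerate([9, 15, 19, 8, 12]) keeping v > 7:
  (0, 9): 9 > 7, included
  (1, 15): 15 > 7, included
  (2, 19): 19 > 7, included
  (3, 8): 8 > 7, included
  (4, 12): 12 > 7, included
Therefore out = [(0, 9), (1, 15), (2, 19), (3, 8), (4, 12)].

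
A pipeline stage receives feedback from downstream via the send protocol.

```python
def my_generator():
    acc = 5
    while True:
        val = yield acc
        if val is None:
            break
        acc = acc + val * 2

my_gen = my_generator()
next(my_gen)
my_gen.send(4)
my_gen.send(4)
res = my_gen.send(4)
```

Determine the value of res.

Step 1: next() -> yield acc=5.
Step 2: send(4) -> val=4, acc = 5 + 4*2 = 13, yield 13.
Step 3: send(4) -> val=4, acc = 13 + 4*2 = 21, yield 21.
Step 4: send(4) -> val=4, acc = 21 + 4*2 = 29, yield 29.
Therefore res = 29.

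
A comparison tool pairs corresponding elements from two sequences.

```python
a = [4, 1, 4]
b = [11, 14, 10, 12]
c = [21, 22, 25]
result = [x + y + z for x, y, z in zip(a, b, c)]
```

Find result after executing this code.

Step 1: zip three lists (truncates to shortest, len=3):
  4 + 11 + 21 = 36
  1 + 14 + 22 = 37
  4 + 10 + 25 = 39
Therefore result = [36, 37, 39].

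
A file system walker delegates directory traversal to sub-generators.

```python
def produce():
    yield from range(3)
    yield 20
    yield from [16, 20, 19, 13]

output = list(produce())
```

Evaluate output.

Step 1: Trace yields in order:
  yield 0
  yield 1
  yield 2
  yield 20
  yield 16
  yield 20
  yield 19
  yield 13
Therefore output = [0, 1, 2, 20, 16, 20, 19, 13].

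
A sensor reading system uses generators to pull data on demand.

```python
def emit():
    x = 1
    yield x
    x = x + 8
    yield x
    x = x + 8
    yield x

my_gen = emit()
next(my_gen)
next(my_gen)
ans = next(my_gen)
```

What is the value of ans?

Step 1: Trace through generator execution:
  Yield 1: x starts at 1, yield 1
  Yield 2: x = 1 + 8 = 9, yield 9
  Yield 3: x = 9 + 8 = 17, yield 17
Step 2: First next() gets 1, second next() gets the second value, third next() yields 17.
Therefore ans = 17.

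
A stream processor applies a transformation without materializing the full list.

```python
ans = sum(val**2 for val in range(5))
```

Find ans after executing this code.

Step 1: Compute val**2 for each val in range(5):
  val=0: 0**2 = 0
  val=1: 1**2 = 1
  val=2: 2**2 = 4
  val=3: 3**2 = 9
  val=4: 4**2 = 16
Step 2: sum = 0 + 1 + 4 + 9 + 16 = 30.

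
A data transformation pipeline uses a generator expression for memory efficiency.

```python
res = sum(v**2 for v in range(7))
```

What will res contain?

Step 1: Compute v**2 for each v in range(7):
  v=0: 0**2 = 0
  v=1: 1**2 = 1
  v=2: 2**2 = 4
  v=3: 3**2 = 9
  v=4: 4**2 = 16
  v=5: 5**2 = 25
  v=6: 6**2 = 36
Step 2: sum = 0 + 1 + 4 + 9 + 16 + 25 + 36 = 91.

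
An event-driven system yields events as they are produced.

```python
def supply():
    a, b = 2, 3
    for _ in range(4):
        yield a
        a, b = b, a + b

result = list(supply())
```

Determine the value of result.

Step 1: Fibonacci-like sequence starting with a=2, b=3:
  Iteration 1: yield a=2, then a,b = 3,5
  Iteration 2: yield a=3, then a,b = 5,8
  Iteration 3: yield a=5, then a,b = 8,13
  Iteration 4: yield a=8, then a,b = 13,21
Therefore result = [2, 3, 5, 8].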